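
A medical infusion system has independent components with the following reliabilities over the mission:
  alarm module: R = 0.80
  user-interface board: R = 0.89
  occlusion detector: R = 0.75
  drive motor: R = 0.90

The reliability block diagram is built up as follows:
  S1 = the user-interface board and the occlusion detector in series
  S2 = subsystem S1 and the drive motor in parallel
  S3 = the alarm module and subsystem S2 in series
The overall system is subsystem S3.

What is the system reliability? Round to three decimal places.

0.773

Series (user-interface board and occlusion detector): 0.89000 × 0.75000 = 0.66750
Parallel ([0.66750] and drive motor): 1 − (1 − 0.66750)(1 − 0.90000) = 0.96675
Series (alarm module and [0.96675]): 0.80000 × 0.96675 = 0.773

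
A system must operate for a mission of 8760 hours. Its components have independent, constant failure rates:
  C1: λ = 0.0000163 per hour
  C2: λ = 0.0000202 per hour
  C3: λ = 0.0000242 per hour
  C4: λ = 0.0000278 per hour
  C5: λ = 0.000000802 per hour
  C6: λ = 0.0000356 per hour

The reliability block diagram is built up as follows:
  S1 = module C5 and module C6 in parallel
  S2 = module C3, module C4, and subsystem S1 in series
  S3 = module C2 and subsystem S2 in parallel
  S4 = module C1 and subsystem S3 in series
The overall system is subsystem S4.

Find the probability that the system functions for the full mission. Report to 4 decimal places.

R(C1) = exp(−0.0000163 × 8760) = 0.866938
R(C2) = exp(−0.0000202 × 8760) = 0.837820
R(C3) = exp(−0.0000242 × 8760) = 0.808971
R(C4) = exp(−0.0000278 × 8760) = 0.783858
R(C5) = exp(−0.000000802 × 8760) = 0.992999
R(C6) = exp(−0.0000356 × 8760) = 0.732087
Parallel (C5 and C6): 1 − (1 − 0.992999)(1 − 0.732087) = 0.998124
Series (C3, C4, and [0.998124]): 0.808971 × 0.783858 × 0.998124 = 0.632929
Parallel (C2 and [0.632929]): 1 − (1 − 0.837820)(1 − 0.632929) = 0.940468
Series (C1 and [0.940468]): 0.866938 × 0.940468 = 0.8153

0.8153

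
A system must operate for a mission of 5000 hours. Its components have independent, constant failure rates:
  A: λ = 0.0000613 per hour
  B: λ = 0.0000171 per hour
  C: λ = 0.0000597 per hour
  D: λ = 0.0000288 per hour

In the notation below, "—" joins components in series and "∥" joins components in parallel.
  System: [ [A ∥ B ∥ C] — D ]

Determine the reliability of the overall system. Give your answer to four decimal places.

0.8611

R(A) = exp(−0.0000613 × 5000) = 0.736019
R(B) = exp(−0.0000171 × 5000) = 0.918053
R(C) = exp(−0.0000597 × 5000) = 0.741930
R(D) = exp(−0.0000288 × 5000) = 0.865888
Parallel (A, B, and C): 1 − (1 − 0.736019)(1 − 0.918053)(1 − 0.741930) = 0.994417
Series ([0.994417] and D): 0.994417 × 0.865888 = 0.8611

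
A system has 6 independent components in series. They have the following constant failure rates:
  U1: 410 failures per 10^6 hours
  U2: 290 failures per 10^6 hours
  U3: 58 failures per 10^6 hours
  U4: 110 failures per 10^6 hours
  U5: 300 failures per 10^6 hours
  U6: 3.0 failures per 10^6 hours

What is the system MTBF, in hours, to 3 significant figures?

Series of exponential components: λ_sys = Σ λ_i
λ_sys = 0.00041 + 0.00029 + 0.000058 + 0.00011 + 0.00030 + 0.0000030 = 1.1710e-03 /h
MTBF = 1 / λ_sys = 854 h

854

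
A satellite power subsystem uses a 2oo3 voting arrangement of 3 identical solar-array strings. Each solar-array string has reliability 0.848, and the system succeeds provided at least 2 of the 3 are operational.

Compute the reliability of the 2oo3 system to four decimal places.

R = Σ_{i=2}^{3} C(3,i) p^i (1−p)^{3−i} with p = 0.848
C(3,2)·0.848^2·0.152^1 = 0.327911
C(3,3)·0.848^3·0.152^0 = 0.609800
Sum = 0.9377

0.9377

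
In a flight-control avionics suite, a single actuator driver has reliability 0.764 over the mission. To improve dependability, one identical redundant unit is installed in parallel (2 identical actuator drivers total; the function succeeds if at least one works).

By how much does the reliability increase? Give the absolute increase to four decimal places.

0.1803

R_before = 0.764
R_after = 1 − (1 − 0.764)^2 = 0.9443
ΔR = 0.9443 − 0.764 = 0.1803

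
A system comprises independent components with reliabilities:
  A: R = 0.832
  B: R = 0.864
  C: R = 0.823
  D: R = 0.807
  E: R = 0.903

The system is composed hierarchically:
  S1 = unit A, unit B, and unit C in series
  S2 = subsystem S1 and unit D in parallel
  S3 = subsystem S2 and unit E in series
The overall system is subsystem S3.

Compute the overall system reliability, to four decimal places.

Series (A, B, and C): 0.832000 × 0.864000 × 0.823000 = 0.591612
Parallel ([0.591612] and D): 1 − (1 − 0.591612)(1 − 0.807000) = 0.921181
Series ([0.921181] and E): 0.921181 × 0.903000 = 0.8318

0.8318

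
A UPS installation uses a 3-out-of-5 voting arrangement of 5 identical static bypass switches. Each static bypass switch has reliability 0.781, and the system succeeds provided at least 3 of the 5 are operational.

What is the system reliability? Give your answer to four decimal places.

R = Σ_{i=3}^{5} C(5,i) p^i (1−p)^{5−i} with p = 0.781
C(5,3)·0.781^3·0.219^2 = 0.228476
C(5,4)·0.781^4·0.219^1 = 0.407397
C(5,5)·0.781^5·0.219^0 = 0.290573
Sum = 0.9264

0.9264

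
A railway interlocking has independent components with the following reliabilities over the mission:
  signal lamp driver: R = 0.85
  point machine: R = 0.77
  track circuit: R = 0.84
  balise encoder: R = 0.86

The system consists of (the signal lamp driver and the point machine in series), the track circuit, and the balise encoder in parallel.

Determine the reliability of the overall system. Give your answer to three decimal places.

0.992

Series (signal lamp driver and point machine): 0.85000 × 0.77000 = 0.65450
Parallel ([0.65450], track circuit, and balise encoder): 1 − (1 − 0.65450)(1 − 0.84000)(1 − 0.86000) = 0.992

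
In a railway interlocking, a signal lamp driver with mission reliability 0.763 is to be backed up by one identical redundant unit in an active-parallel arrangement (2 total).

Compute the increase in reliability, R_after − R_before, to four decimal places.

R_before = 0.763
R_after = 1 − (1 − 0.763)^2 = 0.9438
ΔR = 0.9438 − 0.763 = 0.1808

0.1808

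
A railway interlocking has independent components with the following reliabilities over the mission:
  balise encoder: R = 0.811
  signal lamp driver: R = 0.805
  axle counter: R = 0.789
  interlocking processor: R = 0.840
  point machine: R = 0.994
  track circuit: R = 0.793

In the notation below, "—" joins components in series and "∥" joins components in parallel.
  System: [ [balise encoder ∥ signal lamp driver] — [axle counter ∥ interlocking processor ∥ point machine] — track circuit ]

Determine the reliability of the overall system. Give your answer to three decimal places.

Parallel (balise encoder and signal lamp driver): 1 − (1 − 0.81100)(1 − 0.80500) = 0.96315
Parallel (axle counter, interlocking processor, and point machine): 1 − (1 − 0.78900)(1 − 0.84000)(1 − 0.99400) = 0.99980
Series ([0.96315], [0.99980], and track circuit): 0.96315 × 0.99980 × 0.79300 = 0.764

0.764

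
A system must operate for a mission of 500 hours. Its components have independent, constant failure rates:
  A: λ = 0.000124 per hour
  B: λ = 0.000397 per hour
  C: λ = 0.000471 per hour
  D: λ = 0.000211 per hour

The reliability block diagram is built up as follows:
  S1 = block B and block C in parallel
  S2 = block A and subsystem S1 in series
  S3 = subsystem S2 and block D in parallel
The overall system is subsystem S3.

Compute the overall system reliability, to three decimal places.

R(A) = exp(−0.000124 × 500) = 0.93988
R(B) = exp(−0.000397 × 500) = 0.81996
R(C) = exp(−0.000471 × 500) = 0.79018
R(D) = exp(−0.000211 × 500) = 0.89987
Parallel (B and C): 1 − (1 − 0.81996)(1 − 0.79018) = 0.96222
Series (A and [0.96222]): 0.93988 × 0.96222 = 0.90437
Parallel ([0.90437] and D): 1 − (1 − 0.90437)(1 − 0.89987) = 0.990

0.990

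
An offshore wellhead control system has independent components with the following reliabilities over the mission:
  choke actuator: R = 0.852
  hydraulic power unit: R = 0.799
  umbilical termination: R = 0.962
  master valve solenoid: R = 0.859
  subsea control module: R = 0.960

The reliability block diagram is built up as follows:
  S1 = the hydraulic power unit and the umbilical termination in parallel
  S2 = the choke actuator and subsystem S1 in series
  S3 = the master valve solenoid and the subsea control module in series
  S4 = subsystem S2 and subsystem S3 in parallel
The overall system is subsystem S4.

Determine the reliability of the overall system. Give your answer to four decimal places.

0.9729

Parallel (hydraulic power unit and umbilical termination): 1 − (1 − 0.799000)(1 − 0.962000) = 0.992362
Series (choke actuator and [0.992362]): 0.852000 × 0.992362 = 0.845492
Series (master valve solenoid and subsea control module): 0.859000 × 0.960000 = 0.824640
Parallel ([0.845492] and [0.824640]): 1 − (1 − 0.845492)(1 − 0.824640) = 0.9729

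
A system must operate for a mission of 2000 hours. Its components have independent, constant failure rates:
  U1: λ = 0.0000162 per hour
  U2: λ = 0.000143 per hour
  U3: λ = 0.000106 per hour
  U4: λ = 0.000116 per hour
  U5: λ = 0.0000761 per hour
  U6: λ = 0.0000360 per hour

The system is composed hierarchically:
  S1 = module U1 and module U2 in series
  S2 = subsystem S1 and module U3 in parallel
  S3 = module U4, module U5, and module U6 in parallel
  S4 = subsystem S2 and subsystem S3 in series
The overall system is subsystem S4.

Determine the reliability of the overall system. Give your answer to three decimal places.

R(U1) = exp(−0.0000162 × 2000) = 0.96812
R(U2) = exp(−0.000143 × 2000) = 0.75126
R(U3) = exp(−0.000106 × 2000) = 0.80896
R(U4) = exp(−0.000116 × 2000) = 0.79295
R(U5) = exp(−0.0000761 × 2000) = 0.85882
R(U6) = exp(−0.0000360 × 2000) = 0.93053
Series (U1 and U2): 0.96812 × 0.75126 = 0.72731
Parallel ([0.72731] and U3): 1 − (1 − 0.72731)(1 − 0.80896) = 0.94791
Parallel (U4, U5, and U6): 1 − (1 − 0.79295)(1 − 0.85882)(1 − 0.93053) = 0.99797
Series ([0.94791] and [0.99797]): 0.94791 × 0.99797 = 0.946

0.946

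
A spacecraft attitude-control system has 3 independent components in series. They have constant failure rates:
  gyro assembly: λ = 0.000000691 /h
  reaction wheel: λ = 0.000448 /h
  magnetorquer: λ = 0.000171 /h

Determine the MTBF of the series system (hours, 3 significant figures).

Series of exponential components: λ_sys = Σ λ_i
λ_sys = 0.000000691 + 0.000448 + 0.000171 = 6.1969e-04 /h
MTBF = 1 / λ_sys = 1610 h

1610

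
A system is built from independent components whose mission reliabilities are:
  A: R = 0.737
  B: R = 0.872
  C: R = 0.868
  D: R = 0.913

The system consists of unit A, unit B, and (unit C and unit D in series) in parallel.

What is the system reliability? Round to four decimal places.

0.9930

Series (C and D): 0.868000 × 0.913000 = 0.792484
Parallel (A, B, and [0.792484]): 1 − (1 − 0.737000)(1 − 0.872000)(1 − 0.792484) = 0.9930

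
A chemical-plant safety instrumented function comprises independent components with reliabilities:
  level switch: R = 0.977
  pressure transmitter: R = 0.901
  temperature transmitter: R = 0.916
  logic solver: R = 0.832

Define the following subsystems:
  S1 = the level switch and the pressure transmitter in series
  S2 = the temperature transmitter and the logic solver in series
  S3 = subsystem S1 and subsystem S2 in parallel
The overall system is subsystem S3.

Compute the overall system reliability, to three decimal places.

Series (level switch and pressure transmitter): 0.97700 × 0.90100 = 0.88028
Series (temperature transmitter and logic solver): 0.91600 × 0.83200 = 0.76211
Parallel ([0.88028] and [0.76211]): 1 − (1 − 0.88028)(1 − 0.76211) = 0.972

0.972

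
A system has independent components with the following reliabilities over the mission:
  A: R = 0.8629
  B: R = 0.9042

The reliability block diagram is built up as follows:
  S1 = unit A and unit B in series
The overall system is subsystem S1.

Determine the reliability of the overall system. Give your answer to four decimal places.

0.7802

Series (A and B): 0.862900 × 0.904200 = 0.7802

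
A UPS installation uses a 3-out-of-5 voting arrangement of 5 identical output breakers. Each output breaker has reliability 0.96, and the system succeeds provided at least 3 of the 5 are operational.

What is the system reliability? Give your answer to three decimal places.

0.999

R = Σ_{i=3}^{5} C(5,i) p^i (1−p)^{5−i} with p = 0.96
C(5,3)·0.96^3·0.04^2 = 0.01416
C(5,4)·0.96^4·0.04^1 = 0.16987
C(5,5)·0.96^5·0.04^0 = 0.81537
Sum = 0.999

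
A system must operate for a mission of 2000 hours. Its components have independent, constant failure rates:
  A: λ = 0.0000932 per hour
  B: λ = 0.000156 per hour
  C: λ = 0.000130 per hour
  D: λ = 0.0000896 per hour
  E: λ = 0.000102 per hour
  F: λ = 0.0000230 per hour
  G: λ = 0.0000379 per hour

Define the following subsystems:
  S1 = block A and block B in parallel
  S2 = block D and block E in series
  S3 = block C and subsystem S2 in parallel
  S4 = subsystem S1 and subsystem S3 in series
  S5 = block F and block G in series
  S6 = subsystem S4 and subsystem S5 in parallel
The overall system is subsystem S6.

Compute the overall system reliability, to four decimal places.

R(A) = exp(−0.0000932 × 2000) = 0.829942
R(B) = exp(−0.000156 × 2000) = 0.731982
R(C) = exp(−0.000130 × 2000) = 0.771052
R(D) = exp(−0.0000896 × 2000) = 0.835939
R(E) = exp(−0.000102 × 2000) = 0.815462
R(F) = exp(−0.0000230 × 2000) = 0.955042
R(G) = exp(−0.0000379 × 2000) = 0.927002
Parallel (A and B): 1 − (1 − 0.829942)(1 − 0.731982) = 0.954421
Series (D and E): 0.835939 × 0.815462 = 0.681676
Parallel (C and [0.681676]): 1 − (1 − 0.771052)(1 − 0.681676) = 0.927120
Series ([0.954421] and [0.927120]): 0.954421 × 0.927120 = 0.884863
Series (F and G): 0.955042 × 0.927002 = 0.885326
Parallel ([0.884863] and [0.885326]): 1 − (1 − 0.884863)(1 − 0.885326) = 0.9868

0.9868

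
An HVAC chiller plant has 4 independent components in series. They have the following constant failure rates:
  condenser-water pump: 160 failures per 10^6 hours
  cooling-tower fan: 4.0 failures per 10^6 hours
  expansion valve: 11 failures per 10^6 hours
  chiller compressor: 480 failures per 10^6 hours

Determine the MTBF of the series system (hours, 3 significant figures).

1530

Series of exponential components: λ_sys = Σ λ_i
λ_sys = 0.00016 + 0.0000040 + 0.000011 + 0.00048 = 6.5500e-04 /h
MTBF = 1 / λ_sys = 1530 h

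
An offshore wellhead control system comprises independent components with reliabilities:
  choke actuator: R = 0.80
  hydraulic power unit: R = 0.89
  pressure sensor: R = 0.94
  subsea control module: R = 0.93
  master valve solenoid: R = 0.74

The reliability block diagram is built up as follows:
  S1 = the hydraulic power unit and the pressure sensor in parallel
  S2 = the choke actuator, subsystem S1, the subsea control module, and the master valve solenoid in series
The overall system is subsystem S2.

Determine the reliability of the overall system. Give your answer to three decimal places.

0.547

Parallel (hydraulic power unit and pressure sensor): 1 − (1 − 0.89000)(1 − 0.94000) = 0.99340
Series (choke actuator, [0.99340], subsea control module, and master valve solenoid): 0.80000 × 0.99340 × 0.93000 × 0.74000 = 0.547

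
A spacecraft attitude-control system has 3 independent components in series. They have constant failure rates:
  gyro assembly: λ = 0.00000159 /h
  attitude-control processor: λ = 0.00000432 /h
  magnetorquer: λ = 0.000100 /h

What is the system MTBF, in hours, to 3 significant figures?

Series of exponential components: λ_sys = Σ λ_i
λ_sys = 0.00000159 + 0.00000432 + 0.000100 = 1.0591e-04 /h
MTBF = 1 / λ_sys = 9440 h

9440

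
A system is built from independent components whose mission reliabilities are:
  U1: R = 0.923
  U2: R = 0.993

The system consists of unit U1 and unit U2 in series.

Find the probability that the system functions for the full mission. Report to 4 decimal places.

0.9165

Series (U1 and U2): 0.923000 × 0.993000 = 0.9165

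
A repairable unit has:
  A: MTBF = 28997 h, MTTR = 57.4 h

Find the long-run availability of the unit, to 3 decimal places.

0.998

A(A) = MTBF/(MTBF+MTTR) = 28997/(28997+57.4) = 0.998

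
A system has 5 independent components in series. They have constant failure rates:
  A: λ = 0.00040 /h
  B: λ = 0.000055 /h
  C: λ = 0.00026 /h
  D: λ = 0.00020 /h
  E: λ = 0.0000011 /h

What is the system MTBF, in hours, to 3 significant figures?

Series of exponential components: λ_sys = Σ λ_i
λ_sys = 0.00040 + 0.000055 + 0.00026 + 0.00020 + 0.0000011 = 9.1610e-04 /h
MTBF = 1 / λ_sys = 1090 h

1090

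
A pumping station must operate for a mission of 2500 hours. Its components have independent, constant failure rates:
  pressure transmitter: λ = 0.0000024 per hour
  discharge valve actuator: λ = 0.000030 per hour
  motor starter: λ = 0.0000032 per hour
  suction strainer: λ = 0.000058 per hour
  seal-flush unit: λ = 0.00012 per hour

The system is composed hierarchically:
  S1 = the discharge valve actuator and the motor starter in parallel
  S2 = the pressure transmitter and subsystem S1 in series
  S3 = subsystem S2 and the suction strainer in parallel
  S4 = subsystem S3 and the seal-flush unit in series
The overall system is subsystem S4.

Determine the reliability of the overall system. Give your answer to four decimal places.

R(pressure transmitter) = exp(−0.0000024 × 2500) = 0.994018
R(discharge valve actuator) = exp(−0.000030 × 2500) = 0.927743
R(motor starter) = exp(−0.0000032 × 2500) = 0.992032
R(suction strainer) = exp(−0.000058 × 2500) = 0.865022
R(seal-flush unit) = exp(−0.00012 × 2500) = 0.740818
Parallel (discharge valve actuator and motor starter): 1 − (1 − 0.927743)(1 − 0.992032) = 0.999424
Series (pressure transmitter and [0.999424]): 0.994018 × 0.999424 = 0.993445
Parallel ([0.993445] and suction strainer): 1 − (1 − 0.993445)(1 − 0.865022) = 0.999115
Series ([0.999115] and seal-flush unit): 0.999115 × 0.740818 = 0.7402

0.7402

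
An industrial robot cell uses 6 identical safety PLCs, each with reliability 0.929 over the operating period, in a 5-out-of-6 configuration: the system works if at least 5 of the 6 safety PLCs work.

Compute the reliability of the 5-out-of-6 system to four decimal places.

0.9376

R = Σ_{i=5}^{6} C(6,i) p^i (1−p)^{6−i} with p = 0.929
C(6,5)·0.929^5·0.071^1 = 0.294773
C(6,6)·0.929^6·0.071^0 = 0.642827
Sum = 0.9376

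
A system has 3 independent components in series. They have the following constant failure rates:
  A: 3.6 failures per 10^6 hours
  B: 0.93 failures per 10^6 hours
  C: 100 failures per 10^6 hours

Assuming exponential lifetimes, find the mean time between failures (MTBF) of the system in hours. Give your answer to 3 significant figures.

Series of exponential components: λ_sys = Σ λ_i
λ_sys = 0.0000036 + 0.00000093 + 0.00010 = 1.0453e-04 /h
MTBF = 1 / λ_sys = 9570 h

9570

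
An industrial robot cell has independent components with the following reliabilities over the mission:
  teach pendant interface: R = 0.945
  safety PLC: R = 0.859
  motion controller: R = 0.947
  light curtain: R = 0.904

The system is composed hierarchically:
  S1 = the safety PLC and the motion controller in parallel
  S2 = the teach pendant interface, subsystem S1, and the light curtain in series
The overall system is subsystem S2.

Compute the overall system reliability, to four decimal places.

Parallel (safety PLC and motion controller): 1 − (1 − 0.859000)(1 − 0.947000) = 0.992527
Series (teach pendant interface, [0.992527], and light curtain): 0.945000 × 0.992527 × 0.904000 = 0.8479

0.8479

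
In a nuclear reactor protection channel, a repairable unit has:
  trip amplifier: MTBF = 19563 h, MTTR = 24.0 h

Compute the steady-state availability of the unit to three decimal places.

A(trip amplifier) = MTBF/(MTBF+MTTR) = 19563/(19563+24.0) = 0.999

0.999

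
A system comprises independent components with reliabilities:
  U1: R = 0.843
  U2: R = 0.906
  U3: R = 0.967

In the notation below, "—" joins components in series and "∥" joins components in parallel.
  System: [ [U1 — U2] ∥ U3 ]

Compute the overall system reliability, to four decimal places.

0.9922

Series (U1 and U2): 0.843000 × 0.906000 = 0.763758
Parallel ([0.763758] and U3): 1 − (1 − 0.763758)(1 − 0.967000) = 0.9922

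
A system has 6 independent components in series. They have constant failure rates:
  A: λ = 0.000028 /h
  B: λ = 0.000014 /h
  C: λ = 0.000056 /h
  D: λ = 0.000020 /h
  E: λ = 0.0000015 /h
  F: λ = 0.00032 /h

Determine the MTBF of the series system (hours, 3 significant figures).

2280

Series of exponential components: λ_sys = Σ λ_i
λ_sys = 0.000028 + 0.000014 + 0.000056 + 0.000020 + 0.0000015 + 0.00032 = 4.3950e-04 /h
MTBF = 1 / λ_sys = 2280 h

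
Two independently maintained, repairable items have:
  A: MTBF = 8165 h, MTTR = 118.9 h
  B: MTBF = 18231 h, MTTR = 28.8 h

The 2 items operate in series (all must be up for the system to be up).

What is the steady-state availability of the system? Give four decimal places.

0.9841

A(A) = MTBF/(MTBF+MTTR) = 8165/(8165+118.9) = 0.985647
A(B) = MTBF/(MTBF+MTTR) = 18231/(18231+28.8) = 0.998423
Series availability: 0.985647 × 0.998423 = 0.9841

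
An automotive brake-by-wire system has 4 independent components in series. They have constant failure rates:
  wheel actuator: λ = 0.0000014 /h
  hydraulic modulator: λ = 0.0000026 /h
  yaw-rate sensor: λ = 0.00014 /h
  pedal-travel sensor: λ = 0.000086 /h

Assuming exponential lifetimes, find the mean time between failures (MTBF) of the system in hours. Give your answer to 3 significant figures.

4350

Series of exponential components: λ_sys = Σ λ_i
λ_sys = 0.0000014 + 0.0000026 + 0.00014 + 0.000086 = 2.3000e-04 /h
MTBF = 1 / λ_sys = 4350 h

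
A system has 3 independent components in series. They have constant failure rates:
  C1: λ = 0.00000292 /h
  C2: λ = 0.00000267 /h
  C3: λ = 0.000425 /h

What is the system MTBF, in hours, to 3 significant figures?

2320

Series of exponential components: λ_sys = Σ λ_i
λ_sys = 0.00000292 + 0.00000267 + 0.000425 = 4.3059e-04 /h
MTBF = 1 / λ_sys = 2320 h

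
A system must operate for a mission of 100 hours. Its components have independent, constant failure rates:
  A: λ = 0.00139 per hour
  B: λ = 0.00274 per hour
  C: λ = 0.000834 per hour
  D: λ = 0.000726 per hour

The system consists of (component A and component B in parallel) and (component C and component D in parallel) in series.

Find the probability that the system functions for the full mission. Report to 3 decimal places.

R(A) = exp(−0.00139 × 100) = 0.87023
R(B) = exp(−0.00274 × 100) = 0.76033
R(C) = exp(−0.000834 × 100) = 0.91998
R(D) = exp(−0.000726 × 100) = 0.92997
Parallel (A and B): 1 − (1 − 0.87023)(1 − 0.76033) = 0.96890
Parallel (C and D): 1 − (1 − 0.91998)(1 − 0.92997) = 0.99440
Series ([0.96890] and [0.99440]): 0.96890 × 0.99440 = 0.963

0.963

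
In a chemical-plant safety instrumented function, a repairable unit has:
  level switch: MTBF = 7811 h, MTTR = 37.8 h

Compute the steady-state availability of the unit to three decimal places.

A(level switch) = MTBF/(MTBF+MTTR) = 7811/(7811+37.8) = 0.995

0.995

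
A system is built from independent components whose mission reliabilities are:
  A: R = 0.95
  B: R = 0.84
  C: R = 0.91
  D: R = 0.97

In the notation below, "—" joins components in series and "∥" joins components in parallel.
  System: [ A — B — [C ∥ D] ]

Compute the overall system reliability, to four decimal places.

Parallel (C and D): 1 − (1 − 0.910000)(1 − 0.970000) = 0.997300
Series (A, B, and [0.997300]): 0.950000 × 0.840000 × 0.997300 = 0.7958

0.7958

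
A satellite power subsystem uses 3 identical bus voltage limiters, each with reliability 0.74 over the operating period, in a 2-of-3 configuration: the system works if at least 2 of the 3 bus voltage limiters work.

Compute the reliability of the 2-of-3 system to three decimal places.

R = Σ_{i=2}^{3} C(3,i) p^i (1−p)^{3−i} with p = 0.74
C(3,2)·0.74^2·0.26^1 = 0.42713
C(3,3)·0.74^3·0.26^0 = 0.40522
Sum = 0.832

0.832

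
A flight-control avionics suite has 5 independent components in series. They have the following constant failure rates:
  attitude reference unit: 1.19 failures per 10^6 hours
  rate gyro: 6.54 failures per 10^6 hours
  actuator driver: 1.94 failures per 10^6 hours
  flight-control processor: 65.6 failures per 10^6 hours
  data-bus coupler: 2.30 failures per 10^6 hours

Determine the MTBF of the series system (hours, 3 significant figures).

12900

Series of exponential components: λ_sys = Σ λ_i
λ_sys = 0.00000119 + 0.00000654 + 0.00000194 + 0.0000656 + 0.00000230 = 7.7570e-05 /h
MTBF = 1 / λ_sys = 12900 h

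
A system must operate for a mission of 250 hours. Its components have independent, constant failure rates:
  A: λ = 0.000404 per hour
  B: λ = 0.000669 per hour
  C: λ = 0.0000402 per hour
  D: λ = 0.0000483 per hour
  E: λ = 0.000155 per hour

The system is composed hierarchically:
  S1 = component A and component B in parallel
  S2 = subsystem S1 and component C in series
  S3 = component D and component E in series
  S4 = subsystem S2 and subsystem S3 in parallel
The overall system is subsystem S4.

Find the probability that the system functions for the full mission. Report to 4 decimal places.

R(A) = exp(−0.000404 × 250) = 0.903933
R(B) = exp(−0.000669 × 250) = 0.845988
R(C) = exp(−0.0000402 × 250) = 0.990000
R(D) = exp(−0.0000483 × 250) = 0.987998
R(E) = exp(−0.000155 × 250) = 0.961991
Parallel (A and B): 1 − (1 − 0.903933)(1 − 0.845988) = 0.985205
Series ([0.985205] and C): 0.985205 × 0.990000 = 0.975353
Series (D and E): 0.987998 × 0.961991 = 0.950445
Parallel ([0.975353] and [0.950445]): 1 − (1 − 0.975353)(1 − 0.950445) = 0.9988

0.9988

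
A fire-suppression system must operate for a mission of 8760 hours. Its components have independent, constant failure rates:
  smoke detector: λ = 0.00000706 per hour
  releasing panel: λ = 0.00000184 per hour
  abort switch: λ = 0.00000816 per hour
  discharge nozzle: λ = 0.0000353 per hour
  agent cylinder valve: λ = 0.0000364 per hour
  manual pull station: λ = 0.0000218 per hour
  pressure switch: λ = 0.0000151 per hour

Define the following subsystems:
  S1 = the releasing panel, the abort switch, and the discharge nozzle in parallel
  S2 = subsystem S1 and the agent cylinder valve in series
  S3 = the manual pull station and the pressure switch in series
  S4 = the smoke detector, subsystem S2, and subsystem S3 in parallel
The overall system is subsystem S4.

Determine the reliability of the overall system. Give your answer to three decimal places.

0.995

R(smoke detector) = exp(−0.00000706 × 8760) = 0.94003
R(releasing panel) = exp(−0.00000184 × 8760) = 0.98401
R(abort switch) = exp(−0.00000816 × 8760) = 0.93101
R(discharge nozzle) = exp(−0.0000353 × 8760) = 0.73401
R(agent cylinder valve) = exp(−0.0000364 × 8760) = 0.72697
R(manual pull station) = exp(−0.0000218 × 8760) = 0.82616
R(pressure switch) = exp(−0.0000151 × 8760) = 0.87610
Parallel (releasing panel, abort switch, and discharge nozzle): 1 − (1 − 0.98401)(1 − 0.93101)(1 − 0.73401) = 0.99971
Series ([0.99971] and agent cylinder valve): 0.99971 × 0.72697 = 0.72676
Series (manual pull station and pressure switch): 0.82616 × 0.87610 = 0.72380
Parallel (smoke detector, [0.72676], and [0.72380]): 1 − (1 − 0.94003)(1 − 0.72676)(1 − 0.72380) = 0.995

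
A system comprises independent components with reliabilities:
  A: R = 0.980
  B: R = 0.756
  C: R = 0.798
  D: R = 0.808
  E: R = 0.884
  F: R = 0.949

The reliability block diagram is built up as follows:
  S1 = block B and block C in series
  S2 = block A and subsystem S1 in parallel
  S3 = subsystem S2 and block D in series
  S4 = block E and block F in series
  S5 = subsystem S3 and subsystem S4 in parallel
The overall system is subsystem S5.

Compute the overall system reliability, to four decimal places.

Series (B and C): 0.756000 × 0.798000 = 0.603288
Parallel (A and [0.603288]): 1 − (1 − 0.980000)(1 − 0.603288) = 0.992066
Series ([0.992066] and D): 0.992066 × 0.808000 = 0.801589
Series (E and F): 0.884000 × 0.949000 = 0.838916
Parallel ([0.801589] and [0.838916]): 1 − (1 − 0.801589)(1 − 0.838916) = 0.9680

0.9680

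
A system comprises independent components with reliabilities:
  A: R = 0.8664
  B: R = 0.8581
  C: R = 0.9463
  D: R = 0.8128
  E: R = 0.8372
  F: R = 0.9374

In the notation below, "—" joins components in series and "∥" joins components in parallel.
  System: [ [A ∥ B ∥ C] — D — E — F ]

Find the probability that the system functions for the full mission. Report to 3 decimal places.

0.637

Parallel (A, B, and C): 1 − (1 − 0.86640)(1 − 0.85810)(1 − 0.94630) = 0.99898
Series ([0.99898], D, E, and F): 0.99898 × 0.81280 × 0.83720 × 0.93740 = 0.637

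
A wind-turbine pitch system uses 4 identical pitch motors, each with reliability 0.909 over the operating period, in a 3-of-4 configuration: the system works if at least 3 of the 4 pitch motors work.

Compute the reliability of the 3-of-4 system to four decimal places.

R = Σ_{i=3}^{4} C(4,i) p^i (1−p)^{4−i} with p = 0.909
C(4,3)·0.909^3·0.091^1 = 0.273397
C(4,4)·0.909^4·0.091^0 = 0.682740
Sum = 0.9561

0.9561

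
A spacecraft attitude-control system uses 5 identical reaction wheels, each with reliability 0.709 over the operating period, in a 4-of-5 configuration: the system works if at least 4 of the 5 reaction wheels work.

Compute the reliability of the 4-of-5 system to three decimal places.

R = Σ_{i=4}^{5} C(5,i) p^i (1−p)^{5−i} with p = 0.709
C(5,4)·0.709^4·0.291^1 = 0.36766
C(5,5)·0.709^5·0.291^0 = 0.17916
Sum = 0.547

0.547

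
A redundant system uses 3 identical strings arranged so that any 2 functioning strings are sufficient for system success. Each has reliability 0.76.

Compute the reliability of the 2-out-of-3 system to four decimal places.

0.8548

R = Σ_{i=2}^{3} C(3,i) p^i (1−p)^{3−i} with p = 0.76
C(3,2)·0.76^2·0.24^1 = 0.415872
C(3,3)·0.76^3·0.24^0 = 0.438976
Sum = 0.8548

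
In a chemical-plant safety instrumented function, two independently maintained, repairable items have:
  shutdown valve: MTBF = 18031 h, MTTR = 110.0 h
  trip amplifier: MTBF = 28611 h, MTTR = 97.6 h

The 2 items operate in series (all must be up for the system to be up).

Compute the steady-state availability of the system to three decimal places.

0.991

A(shutdown valve) = MTBF/(MTBF+MTTR) = 18031/(18031+110.0) = 0.993936
A(trip amplifier) = MTBF/(MTBF+MTTR) = 28611/(28611+97.6) = 0.996600
Series availability: 0.993936 × 0.996600 = 0.991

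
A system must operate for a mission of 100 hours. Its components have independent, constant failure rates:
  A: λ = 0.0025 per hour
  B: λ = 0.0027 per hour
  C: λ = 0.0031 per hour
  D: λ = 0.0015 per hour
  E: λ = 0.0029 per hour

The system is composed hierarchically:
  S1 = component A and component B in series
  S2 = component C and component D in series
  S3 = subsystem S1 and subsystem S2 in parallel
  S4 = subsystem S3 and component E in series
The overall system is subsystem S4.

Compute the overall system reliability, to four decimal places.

R(A) = exp(−0.0025 × 100) = 0.778801
R(B) = exp(−0.0027 × 100) = 0.763379
R(C) = exp(−0.0031 × 100) = 0.733447
R(D) = exp(−0.0015 × 100) = 0.860708
R(E) = exp(−0.0029 × 100) = 0.748264
Series (A and B): 0.778801 × 0.763379 = 0.594520
Series (C and D): 0.733447 × 0.860708 = 0.631284
Parallel ([0.594520] and [0.631284]): 1 − (1 − 0.594520)(1 − 0.631284) = 0.850493
Series ([0.850493] and E): 0.850493 × 0.748264 = 0.6364

0.6364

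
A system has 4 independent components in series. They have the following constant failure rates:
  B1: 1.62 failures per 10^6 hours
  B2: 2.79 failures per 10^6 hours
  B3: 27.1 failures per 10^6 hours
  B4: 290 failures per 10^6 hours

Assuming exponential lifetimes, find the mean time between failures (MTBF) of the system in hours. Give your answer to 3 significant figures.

3110

Series of exponential components: λ_sys = Σ λ_i
λ_sys = 0.00000162 + 0.00000279 + 0.0000271 + 0.000290 = 3.2151e-04 /h
MTBF = 1 / λ_sys = 3110 h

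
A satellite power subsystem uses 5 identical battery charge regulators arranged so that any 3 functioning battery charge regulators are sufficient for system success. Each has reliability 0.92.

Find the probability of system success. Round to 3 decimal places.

0.995

R = Σ_{i=3}^{5} C(5,i) p^i (1−p)^{5−i} with p = 0.92
C(5,3)·0.92^3·0.08^2 = 0.04984
C(5,4)·0.92^4·0.08^1 = 0.28656
C(5,5)·0.92^5·0.08^0 = 0.65908
Sum = 0.995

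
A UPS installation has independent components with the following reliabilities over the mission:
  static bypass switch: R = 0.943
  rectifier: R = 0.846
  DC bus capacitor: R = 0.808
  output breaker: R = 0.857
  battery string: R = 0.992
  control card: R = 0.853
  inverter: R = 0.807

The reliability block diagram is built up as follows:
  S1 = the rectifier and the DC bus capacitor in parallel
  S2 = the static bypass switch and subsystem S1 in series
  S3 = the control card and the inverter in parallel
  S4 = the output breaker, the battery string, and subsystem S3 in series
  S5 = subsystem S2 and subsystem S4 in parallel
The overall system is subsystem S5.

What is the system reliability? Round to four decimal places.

0.9852

Parallel (rectifier and DC bus capacitor): 1 − (1 − 0.846000)(1 − 0.808000) = 0.970432
Series (static bypass switch and [0.970432]): 0.943000 × 0.970432 = 0.915117
Parallel (control card and inverter): 1 − (1 − 0.853000)(1 − 0.807000) = 0.971629
Series (output breaker, battery string, and [0.971629]): 0.857000 × 0.992000 × 0.971629 = 0.826025
Parallel ([0.915117] and [0.826025]): 1 − (1 − 0.915117)(1 − 0.826025) = 0.9852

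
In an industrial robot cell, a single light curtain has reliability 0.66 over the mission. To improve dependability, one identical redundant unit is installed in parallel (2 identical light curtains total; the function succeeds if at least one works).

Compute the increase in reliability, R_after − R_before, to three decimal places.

R_before = 0.66
R_after = 1 − (1 − 0.66)^2 = 0.884
ΔR = 0.884 − 0.66 = 0.224

0.224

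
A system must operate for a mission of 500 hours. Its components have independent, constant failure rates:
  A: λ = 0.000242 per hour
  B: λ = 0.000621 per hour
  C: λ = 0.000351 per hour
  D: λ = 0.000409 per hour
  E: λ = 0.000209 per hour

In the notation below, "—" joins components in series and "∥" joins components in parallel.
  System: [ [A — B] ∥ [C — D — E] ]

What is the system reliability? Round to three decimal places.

0.865

R(A) = exp(−0.000242 × 500) = 0.88603
R(B) = exp(−0.000621 × 500) = 0.73308
R(C) = exp(−0.000351 × 500) = 0.83904
R(D) = exp(−0.000409 × 500) = 0.81505
R(E) = exp(−0.000209 × 500) = 0.90077
Series (A and B): 0.88603 × 0.73308 = 0.64953
Series (C, D, and E): 0.83904 × 0.81505 × 0.90077 = 0.61600
Parallel ([0.64953] and [0.61600]): 1 − (1 − 0.64953)(1 − 0.61600) = 0.865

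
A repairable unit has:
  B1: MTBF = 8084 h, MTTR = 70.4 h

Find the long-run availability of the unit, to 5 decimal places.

A(B1) = MTBF/(MTBF+MTTR) = 8084/(8084+70.4) = 0.99137

0.99137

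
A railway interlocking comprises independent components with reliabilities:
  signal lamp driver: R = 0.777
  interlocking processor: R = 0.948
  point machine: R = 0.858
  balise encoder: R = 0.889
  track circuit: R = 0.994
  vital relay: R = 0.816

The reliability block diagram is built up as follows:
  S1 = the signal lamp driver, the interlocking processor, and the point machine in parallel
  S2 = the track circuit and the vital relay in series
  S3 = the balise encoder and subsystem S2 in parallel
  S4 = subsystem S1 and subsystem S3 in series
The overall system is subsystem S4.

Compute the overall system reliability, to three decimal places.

Parallel (signal lamp driver, interlocking processor, and point machine): 1 − (1 − 0.77700)(1 − 0.94800)(1 − 0.85800) = 0.99835
Series (track circuit and vital relay): 0.99400 × 0.81600 = 0.81110
Parallel (balise encoder and [0.81110]): 1 − (1 − 0.88900)(1 − 0.81110) = 0.97903
Series ([0.99835] and [0.97903]): 0.99835 × 0.97903 = 0.977

0.977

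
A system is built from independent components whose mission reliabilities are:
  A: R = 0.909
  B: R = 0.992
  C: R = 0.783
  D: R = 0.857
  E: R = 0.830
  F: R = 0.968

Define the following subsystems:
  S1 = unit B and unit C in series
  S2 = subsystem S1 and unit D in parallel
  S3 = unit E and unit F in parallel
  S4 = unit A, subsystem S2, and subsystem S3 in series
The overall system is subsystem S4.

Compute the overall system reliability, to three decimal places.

0.875

Series (B and C): 0.99200 × 0.78300 = 0.77674
Parallel ([0.77674] and D): 1 − (1 − 0.77674)(1 − 0.85700) = 0.96807
Parallel (E and F): 1 − (1 − 0.83000)(1 − 0.96800) = 0.99456
Series (A, [0.96807], and [0.99456]): 0.90900 × 0.96807 × 0.99456 = 0.875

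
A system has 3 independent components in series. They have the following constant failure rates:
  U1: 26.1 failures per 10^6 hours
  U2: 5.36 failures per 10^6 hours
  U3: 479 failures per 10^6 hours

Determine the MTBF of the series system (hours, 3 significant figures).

1960

Series of exponential components: λ_sys = Σ λ_i
λ_sys = 0.0000261 + 0.00000536 + 0.000479 = 5.1046e-04 /h
MTBF = 1 / λ_sys = 1960 h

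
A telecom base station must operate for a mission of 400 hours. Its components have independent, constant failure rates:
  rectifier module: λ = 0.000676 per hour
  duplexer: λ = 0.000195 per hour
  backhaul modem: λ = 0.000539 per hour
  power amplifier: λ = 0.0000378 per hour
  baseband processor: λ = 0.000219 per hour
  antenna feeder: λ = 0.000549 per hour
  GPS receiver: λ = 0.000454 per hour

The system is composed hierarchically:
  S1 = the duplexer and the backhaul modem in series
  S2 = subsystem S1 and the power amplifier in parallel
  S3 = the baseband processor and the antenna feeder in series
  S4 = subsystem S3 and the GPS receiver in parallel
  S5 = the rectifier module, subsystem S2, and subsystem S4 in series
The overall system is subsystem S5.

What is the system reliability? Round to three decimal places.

R(rectifier module) = exp(−0.000676 × 400) = 0.76307
R(duplexer) = exp(−0.000195 × 400) = 0.92496
R(backhaul modem) = exp(−0.000539 × 400) = 0.80606
R(power amplifier) = exp(−0.0000378 × 400) = 0.98499
R(baseband processor) = exp(−0.000219 × 400) = 0.91613
R(antenna feeder) = exp(−0.000549 × 400) = 0.80284
R(GPS receiver) = exp(−0.000454 × 400) = 0.83393
Series (duplexer and backhaul modem): 0.92496 × 0.80606 = 0.74557
Parallel ([0.74557] and power amplifier): 1 − (1 − 0.74557)(1 − 0.98499) = 0.99618
Series (baseband processor and antenna feeder): 0.91613 × 0.80284 = 0.73551
Parallel ([0.73551] and GPS receiver): 1 − (1 − 0.73551)(1 − 0.83393) = 0.95608
Series (rectifier module, [0.99618], and [0.95608]): 0.76307 × 0.99618 × 0.95608 = 0.727

0.727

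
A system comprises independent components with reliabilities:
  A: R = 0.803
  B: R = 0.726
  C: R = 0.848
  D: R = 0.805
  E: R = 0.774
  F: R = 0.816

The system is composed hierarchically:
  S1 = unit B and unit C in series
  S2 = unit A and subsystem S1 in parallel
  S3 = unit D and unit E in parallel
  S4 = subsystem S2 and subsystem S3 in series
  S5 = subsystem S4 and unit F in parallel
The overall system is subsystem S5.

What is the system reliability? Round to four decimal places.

0.9786

Series (B and C): 0.726000 × 0.848000 = 0.615648
Parallel (A and [0.615648]): 1 − (1 − 0.803000)(1 − 0.615648) = 0.924283
Parallel (D and E): 1 − (1 − 0.805000)(1 − 0.774000) = 0.955930
Series ([0.924283] and [0.955930]): 0.924283 × 0.955930 = 0.883550
Parallel ([0.883550] and F): 1 − (1 − 0.883550)(1 − 0.816000) = 0.9786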